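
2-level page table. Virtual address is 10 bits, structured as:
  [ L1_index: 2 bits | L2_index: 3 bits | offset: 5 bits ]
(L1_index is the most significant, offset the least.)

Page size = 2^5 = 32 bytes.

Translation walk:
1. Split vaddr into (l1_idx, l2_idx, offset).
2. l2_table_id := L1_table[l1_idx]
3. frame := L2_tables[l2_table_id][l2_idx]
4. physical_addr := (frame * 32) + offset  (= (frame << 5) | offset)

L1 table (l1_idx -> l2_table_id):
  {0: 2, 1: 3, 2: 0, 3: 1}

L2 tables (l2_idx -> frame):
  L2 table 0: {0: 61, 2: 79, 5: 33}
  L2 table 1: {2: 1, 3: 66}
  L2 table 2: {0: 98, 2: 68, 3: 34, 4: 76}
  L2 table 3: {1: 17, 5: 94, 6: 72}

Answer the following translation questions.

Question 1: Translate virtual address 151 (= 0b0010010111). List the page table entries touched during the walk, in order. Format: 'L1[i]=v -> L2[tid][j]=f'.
vaddr = 151 = 0b0010010111
Split: l1_idx=0, l2_idx=4, offset=23

Answer: L1[0]=2 -> L2[2][4]=76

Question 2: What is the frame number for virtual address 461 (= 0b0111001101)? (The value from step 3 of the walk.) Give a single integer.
vaddr = 461: l1_idx=1, l2_idx=6
L1[1] = 3; L2[3][6] = 72

Answer: 72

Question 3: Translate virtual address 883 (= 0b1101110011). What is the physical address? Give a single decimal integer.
Answer: 2131

Derivation:
vaddr = 883 = 0b1101110011
Split: l1_idx=3, l2_idx=3, offset=19
L1[3] = 1
L2[1][3] = 66
paddr = 66 * 32 + 19 = 2131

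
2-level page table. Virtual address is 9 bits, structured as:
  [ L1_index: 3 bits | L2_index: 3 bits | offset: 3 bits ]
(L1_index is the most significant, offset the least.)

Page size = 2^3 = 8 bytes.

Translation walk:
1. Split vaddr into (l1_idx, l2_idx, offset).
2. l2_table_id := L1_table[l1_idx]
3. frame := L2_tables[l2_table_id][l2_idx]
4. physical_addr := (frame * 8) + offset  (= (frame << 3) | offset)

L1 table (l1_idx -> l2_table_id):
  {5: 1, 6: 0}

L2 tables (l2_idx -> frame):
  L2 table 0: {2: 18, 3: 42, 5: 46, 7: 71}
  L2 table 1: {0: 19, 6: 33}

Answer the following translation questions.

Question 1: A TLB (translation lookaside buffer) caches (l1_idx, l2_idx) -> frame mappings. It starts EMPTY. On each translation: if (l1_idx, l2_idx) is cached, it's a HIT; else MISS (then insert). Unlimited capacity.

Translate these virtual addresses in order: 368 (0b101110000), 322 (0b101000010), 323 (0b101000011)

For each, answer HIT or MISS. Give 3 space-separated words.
Answer: MISS MISS HIT

Derivation:
vaddr=368: (5,6) not in TLB -> MISS, insert
vaddr=322: (5,0) not in TLB -> MISS, insert
vaddr=323: (5,0) in TLB -> HIT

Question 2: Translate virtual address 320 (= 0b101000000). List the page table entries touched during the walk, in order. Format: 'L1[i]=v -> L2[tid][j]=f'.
vaddr = 320 = 0b101000000
Split: l1_idx=5, l2_idx=0, offset=0

Answer: L1[5]=1 -> L2[1][0]=19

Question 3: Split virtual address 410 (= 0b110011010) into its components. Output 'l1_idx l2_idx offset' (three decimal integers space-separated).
vaddr = 410 = 0b110011010
  top 3 bits -> l1_idx = 6
  next 3 bits -> l2_idx = 3
  bottom 3 bits -> offset = 2

Answer: 6 3 2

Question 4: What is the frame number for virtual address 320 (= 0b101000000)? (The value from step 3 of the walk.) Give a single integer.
vaddr = 320: l1_idx=5, l2_idx=0
L1[5] = 1; L2[1][0] = 19

Answer: 19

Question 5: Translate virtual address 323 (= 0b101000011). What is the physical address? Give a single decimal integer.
Answer: 155

Derivation:
vaddr = 323 = 0b101000011
Split: l1_idx=5, l2_idx=0, offset=3
L1[5] = 1
L2[1][0] = 19
paddr = 19 * 8 + 3 = 155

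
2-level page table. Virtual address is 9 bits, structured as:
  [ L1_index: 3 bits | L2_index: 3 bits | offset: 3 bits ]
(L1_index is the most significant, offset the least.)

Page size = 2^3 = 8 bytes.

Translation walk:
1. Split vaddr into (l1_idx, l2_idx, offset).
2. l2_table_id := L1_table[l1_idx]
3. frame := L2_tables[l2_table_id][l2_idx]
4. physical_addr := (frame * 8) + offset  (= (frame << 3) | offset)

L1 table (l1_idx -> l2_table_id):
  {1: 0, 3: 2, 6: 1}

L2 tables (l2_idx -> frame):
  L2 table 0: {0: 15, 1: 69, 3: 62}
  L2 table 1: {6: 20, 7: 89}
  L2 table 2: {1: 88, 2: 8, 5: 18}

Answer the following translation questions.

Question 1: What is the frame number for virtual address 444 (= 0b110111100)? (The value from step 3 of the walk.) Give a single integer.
Answer: 89

Derivation:
vaddr = 444: l1_idx=6, l2_idx=7
L1[6] = 1; L2[1][7] = 89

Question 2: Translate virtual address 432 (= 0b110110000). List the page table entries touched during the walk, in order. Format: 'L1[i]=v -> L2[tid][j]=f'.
Answer: L1[6]=1 -> L2[1][6]=20

Derivation:
vaddr = 432 = 0b110110000
Split: l1_idx=6, l2_idx=6, offset=0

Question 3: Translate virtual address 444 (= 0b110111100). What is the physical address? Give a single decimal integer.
vaddr = 444 = 0b110111100
Split: l1_idx=6, l2_idx=7, offset=4
L1[6] = 1
L2[1][7] = 89
paddr = 89 * 8 + 4 = 716

Answer: 716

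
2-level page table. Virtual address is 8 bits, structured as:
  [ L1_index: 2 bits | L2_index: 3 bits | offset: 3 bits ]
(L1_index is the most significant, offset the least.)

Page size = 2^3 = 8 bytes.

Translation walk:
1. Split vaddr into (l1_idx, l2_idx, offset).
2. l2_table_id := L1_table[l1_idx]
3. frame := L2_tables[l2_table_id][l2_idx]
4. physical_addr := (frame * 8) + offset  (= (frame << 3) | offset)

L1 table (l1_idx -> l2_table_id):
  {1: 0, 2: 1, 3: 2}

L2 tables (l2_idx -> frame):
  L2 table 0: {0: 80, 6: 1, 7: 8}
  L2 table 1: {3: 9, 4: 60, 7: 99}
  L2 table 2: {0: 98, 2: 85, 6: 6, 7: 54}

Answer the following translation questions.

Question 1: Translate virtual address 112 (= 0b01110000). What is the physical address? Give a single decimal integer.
Answer: 8

Derivation:
vaddr = 112 = 0b01110000
Split: l1_idx=1, l2_idx=6, offset=0
L1[1] = 0
L2[0][6] = 1
paddr = 1 * 8 + 0 = 8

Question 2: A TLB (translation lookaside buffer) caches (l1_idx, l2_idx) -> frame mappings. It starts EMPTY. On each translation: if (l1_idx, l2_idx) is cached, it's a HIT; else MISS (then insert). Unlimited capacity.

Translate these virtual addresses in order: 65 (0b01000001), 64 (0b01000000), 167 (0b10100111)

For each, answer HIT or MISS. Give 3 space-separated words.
vaddr=65: (1,0) not in TLB -> MISS, insert
vaddr=64: (1,0) in TLB -> HIT
vaddr=167: (2,4) not in TLB -> MISS, insert

Answer: MISS HIT MISS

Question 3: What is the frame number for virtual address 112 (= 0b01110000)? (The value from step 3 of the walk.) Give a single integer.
Answer: 1

Derivation:
vaddr = 112: l1_idx=1, l2_idx=6
L1[1] = 0; L2[0][6] = 1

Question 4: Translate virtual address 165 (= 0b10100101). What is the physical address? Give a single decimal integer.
Answer: 485

Derivation:
vaddr = 165 = 0b10100101
Split: l1_idx=2, l2_idx=4, offset=5
L1[2] = 1
L2[1][4] = 60
paddr = 60 * 8 + 5 = 485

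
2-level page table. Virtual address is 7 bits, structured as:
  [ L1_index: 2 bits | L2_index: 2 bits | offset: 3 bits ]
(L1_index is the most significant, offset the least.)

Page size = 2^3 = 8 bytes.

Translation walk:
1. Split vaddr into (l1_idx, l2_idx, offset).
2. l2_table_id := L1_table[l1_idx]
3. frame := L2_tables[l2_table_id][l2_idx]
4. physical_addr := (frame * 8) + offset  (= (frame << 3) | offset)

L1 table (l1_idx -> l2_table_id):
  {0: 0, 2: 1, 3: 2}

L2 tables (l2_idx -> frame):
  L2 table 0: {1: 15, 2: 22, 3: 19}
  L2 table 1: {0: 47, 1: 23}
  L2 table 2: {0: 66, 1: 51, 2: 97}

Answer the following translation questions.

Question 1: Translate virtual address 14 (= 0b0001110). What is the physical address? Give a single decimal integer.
vaddr = 14 = 0b0001110
Split: l1_idx=0, l2_idx=1, offset=6
L1[0] = 0
L2[0][1] = 15
paddr = 15 * 8 + 6 = 126

Answer: 126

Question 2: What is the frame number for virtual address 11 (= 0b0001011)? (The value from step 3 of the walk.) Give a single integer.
vaddr = 11: l1_idx=0, l2_idx=1
L1[0] = 0; L2[0][1] = 15

Answer: 15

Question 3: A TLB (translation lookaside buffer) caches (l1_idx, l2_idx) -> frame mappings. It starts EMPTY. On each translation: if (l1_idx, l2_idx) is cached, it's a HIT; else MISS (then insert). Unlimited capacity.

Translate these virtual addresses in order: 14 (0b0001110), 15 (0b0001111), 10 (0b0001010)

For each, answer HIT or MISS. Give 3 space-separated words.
vaddr=14: (0,1) not in TLB -> MISS, insert
vaddr=15: (0,1) in TLB -> HIT
vaddr=10: (0,1) in TLB -> HIT

Answer: MISS HIT HIT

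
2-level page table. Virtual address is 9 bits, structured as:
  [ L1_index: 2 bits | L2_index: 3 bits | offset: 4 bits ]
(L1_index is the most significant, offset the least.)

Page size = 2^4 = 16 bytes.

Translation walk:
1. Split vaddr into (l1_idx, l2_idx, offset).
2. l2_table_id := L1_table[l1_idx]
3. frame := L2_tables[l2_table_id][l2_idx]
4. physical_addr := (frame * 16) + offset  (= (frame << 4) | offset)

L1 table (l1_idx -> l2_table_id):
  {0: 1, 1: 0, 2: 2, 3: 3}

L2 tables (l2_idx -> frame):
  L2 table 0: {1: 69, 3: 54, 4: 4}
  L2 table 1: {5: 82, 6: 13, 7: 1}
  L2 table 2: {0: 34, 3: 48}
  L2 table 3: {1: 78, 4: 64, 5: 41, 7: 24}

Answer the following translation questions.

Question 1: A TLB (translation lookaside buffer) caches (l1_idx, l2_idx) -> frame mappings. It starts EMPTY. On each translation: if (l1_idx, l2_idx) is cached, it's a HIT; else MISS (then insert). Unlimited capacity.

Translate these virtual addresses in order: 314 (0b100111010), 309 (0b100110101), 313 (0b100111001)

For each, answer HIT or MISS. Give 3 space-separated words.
Answer: MISS HIT HIT

Derivation:
vaddr=314: (2,3) not in TLB -> MISS, insert
vaddr=309: (2,3) in TLB -> HIT
vaddr=313: (2,3) in TLB -> HIT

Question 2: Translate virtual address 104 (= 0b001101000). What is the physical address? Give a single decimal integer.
Answer: 216

Derivation:
vaddr = 104 = 0b001101000
Split: l1_idx=0, l2_idx=6, offset=8
L1[0] = 1
L2[1][6] = 13
paddr = 13 * 16 + 8 = 216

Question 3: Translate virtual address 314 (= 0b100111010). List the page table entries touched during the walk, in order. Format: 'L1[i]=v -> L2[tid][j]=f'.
Answer: L1[2]=2 -> L2[2][3]=48

Derivation:
vaddr = 314 = 0b100111010
Split: l1_idx=2, l2_idx=3, offset=10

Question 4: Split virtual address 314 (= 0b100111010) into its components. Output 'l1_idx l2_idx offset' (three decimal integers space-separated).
Answer: 2 3 10

Derivation:
vaddr = 314 = 0b100111010
  top 2 bits -> l1_idx = 2
  next 3 bits -> l2_idx = 3
  bottom 4 bits -> offset = 10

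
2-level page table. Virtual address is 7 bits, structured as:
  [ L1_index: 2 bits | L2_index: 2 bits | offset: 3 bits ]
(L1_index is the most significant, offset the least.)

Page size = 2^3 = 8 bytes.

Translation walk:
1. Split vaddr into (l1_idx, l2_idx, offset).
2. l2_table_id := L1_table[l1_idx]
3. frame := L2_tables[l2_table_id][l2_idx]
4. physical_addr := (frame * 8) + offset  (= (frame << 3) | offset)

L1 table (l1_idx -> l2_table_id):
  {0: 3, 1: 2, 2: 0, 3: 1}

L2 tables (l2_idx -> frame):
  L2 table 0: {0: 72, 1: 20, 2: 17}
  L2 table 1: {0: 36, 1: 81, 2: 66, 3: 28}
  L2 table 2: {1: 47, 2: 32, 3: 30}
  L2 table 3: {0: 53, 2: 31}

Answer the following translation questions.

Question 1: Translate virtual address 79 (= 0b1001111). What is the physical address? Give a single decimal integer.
vaddr = 79 = 0b1001111
Split: l1_idx=2, l2_idx=1, offset=7
L1[2] = 0
L2[0][1] = 20
paddr = 20 * 8 + 7 = 167

Answer: 167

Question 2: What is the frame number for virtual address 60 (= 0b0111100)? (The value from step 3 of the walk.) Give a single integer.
Answer: 30

Derivation:
vaddr = 60: l1_idx=1, l2_idx=3
L1[1] = 2; L2[2][3] = 30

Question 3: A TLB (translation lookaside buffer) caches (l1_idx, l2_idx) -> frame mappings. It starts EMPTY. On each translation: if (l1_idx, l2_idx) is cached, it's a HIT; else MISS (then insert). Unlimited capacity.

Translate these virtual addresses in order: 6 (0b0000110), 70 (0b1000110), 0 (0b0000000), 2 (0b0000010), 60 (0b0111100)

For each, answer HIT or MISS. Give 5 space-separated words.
Answer: MISS MISS HIT HIT MISS

Derivation:
vaddr=6: (0,0) not in TLB -> MISS, insert
vaddr=70: (2,0) not in TLB -> MISS, insert
vaddr=0: (0,0) in TLB -> HIT
vaddr=2: (0,0) in TLB -> HIT
vaddr=60: (1,3) not in TLB -> MISS, insert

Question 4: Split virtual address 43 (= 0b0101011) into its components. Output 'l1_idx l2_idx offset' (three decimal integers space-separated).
vaddr = 43 = 0b0101011
  top 2 bits -> l1_idx = 1
  next 2 bits -> l2_idx = 1
  bottom 3 bits -> offset = 3

Answer: 1 1 3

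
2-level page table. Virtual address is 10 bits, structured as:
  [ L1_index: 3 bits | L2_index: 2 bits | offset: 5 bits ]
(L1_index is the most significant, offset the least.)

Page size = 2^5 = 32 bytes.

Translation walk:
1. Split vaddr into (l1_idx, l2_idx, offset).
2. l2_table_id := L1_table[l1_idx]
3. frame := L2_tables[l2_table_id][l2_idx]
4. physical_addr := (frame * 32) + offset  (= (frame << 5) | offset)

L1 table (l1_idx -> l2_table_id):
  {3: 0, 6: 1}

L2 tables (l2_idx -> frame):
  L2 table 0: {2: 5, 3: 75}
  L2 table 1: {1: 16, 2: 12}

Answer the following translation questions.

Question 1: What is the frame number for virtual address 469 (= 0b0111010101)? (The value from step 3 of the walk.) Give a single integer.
Answer: 5

Derivation:
vaddr = 469: l1_idx=3, l2_idx=2
L1[3] = 0; L2[0][2] = 5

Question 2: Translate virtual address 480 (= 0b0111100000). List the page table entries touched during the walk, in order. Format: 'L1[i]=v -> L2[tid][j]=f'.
Answer: L1[3]=0 -> L2[0][3]=75

Derivation:
vaddr = 480 = 0b0111100000
Split: l1_idx=3, l2_idx=3, offset=0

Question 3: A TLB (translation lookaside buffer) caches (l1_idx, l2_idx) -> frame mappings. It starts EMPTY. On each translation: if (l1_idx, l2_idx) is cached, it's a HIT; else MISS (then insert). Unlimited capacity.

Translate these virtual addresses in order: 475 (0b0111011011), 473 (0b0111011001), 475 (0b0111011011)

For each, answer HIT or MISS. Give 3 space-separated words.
Answer: MISS HIT HIT

Derivation:
vaddr=475: (3,2) not in TLB -> MISS, insert
vaddr=473: (3,2) in TLB -> HIT
vaddr=475: (3,2) in TLB -> HIT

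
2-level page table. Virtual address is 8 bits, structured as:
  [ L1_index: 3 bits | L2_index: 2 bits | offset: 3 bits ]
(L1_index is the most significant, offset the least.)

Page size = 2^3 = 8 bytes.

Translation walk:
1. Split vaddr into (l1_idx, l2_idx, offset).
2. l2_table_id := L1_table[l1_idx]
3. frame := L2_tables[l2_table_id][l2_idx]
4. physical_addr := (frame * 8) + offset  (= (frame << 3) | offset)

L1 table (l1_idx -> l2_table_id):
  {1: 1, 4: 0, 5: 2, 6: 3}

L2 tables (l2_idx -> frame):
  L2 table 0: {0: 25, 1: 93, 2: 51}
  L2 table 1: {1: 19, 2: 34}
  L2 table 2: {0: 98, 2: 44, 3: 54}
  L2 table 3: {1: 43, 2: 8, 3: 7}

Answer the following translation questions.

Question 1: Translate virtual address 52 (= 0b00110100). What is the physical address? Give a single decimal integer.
Answer: 276

Derivation:
vaddr = 52 = 0b00110100
Split: l1_idx=1, l2_idx=2, offset=4
L1[1] = 1
L2[1][2] = 34
paddr = 34 * 8 + 4 = 276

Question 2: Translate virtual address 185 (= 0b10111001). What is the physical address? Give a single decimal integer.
Answer: 433

Derivation:
vaddr = 185 = 0b10111001
Split: l1_idx=5, l2_idx=3, offset=1
L1[5] = 2
L2[2][3] = 54
paddr = 54 * 8 + 1 = 433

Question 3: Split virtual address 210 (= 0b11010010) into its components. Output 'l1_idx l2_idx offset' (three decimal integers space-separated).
Answer: 6 2 2

Derivation:
vaddr = 210 = 0b11010010
  top 3 bits -> l1_idx = 6
  next 2 bits -> l2_idx = 2
  bottom 3 bits -> offset = 2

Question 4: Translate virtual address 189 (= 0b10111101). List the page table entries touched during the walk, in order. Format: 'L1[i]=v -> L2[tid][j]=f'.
Answer: L1[5]=2 -> L2[2][3]=54

Derivation:
vaddr = 189 = 0b10111101
Split: l1_idx=5, l2_idx=3, offset=5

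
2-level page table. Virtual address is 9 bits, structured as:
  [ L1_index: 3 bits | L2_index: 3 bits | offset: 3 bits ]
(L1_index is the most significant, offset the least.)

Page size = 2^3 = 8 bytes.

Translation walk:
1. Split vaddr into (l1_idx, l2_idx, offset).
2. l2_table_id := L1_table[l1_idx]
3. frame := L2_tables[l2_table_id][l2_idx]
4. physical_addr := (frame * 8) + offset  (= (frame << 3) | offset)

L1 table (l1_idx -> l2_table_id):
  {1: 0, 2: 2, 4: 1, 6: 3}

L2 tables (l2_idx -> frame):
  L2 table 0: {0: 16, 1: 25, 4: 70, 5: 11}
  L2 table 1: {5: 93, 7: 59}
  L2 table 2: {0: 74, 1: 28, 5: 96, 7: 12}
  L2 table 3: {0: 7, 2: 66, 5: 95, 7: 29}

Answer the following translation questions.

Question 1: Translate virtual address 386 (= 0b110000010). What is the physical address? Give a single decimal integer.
vaddr = 386 = 0b110000010
Split: l1_idx=6, l2_idx=0, offset=2
L1[6] = 3
L2[3][0] = 7
paddr = 7 * 8 + 2 = 58

Answer: 58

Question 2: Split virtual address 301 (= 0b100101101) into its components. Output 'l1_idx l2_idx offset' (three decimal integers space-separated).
vaddr = 301 = 0b100101101
  top 3 bits -> l1_idx = 4
  next 3 bits -> l2_idx = 5
  bottom 3 bits -> offset = 5

Answer: 4 5 5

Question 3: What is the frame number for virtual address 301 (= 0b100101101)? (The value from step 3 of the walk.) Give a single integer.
Answer: 93

Derivation:
vaddr = 301: l1_idx=4, l2_idx=5
L1[4] = 1; L2[1][5] = 93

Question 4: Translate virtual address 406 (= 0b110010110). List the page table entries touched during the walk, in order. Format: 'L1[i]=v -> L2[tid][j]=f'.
vaddr = 406 = 0b110010110
Split: l1_idx=6, l2_idx=2, offset=6

Answer: L1[6]=3 -> L2[3][2]=66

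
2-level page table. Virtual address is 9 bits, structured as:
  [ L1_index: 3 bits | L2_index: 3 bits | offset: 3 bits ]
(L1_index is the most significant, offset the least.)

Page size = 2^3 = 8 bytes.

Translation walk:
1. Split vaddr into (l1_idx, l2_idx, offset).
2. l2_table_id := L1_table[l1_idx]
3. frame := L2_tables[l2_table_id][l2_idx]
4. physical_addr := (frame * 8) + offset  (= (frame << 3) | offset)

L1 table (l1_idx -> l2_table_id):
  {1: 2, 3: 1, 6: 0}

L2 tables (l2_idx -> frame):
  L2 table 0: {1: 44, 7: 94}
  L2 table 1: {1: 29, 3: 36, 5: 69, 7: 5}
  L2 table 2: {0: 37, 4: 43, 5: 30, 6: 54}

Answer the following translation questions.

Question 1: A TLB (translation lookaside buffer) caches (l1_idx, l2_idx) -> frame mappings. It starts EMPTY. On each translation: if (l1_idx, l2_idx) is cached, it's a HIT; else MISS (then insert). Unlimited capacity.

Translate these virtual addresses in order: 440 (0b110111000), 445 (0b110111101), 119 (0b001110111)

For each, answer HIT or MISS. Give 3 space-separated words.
vaddr=440: (6,7) not in TLB -> MISS, insert
vaddr=445: (6,7) in TLB -> HIT
vaddr=119: (1,6) not in TLB -> MISS, insert

Answer: MISS HIT MISS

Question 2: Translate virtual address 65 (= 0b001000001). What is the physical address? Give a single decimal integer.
Answer: 297

Derivation:
vaddr = 65 = 0b001000001
Split: l1_idx=1, l2_idx=0, offset=1
L1[1] = 2
L2[2][0] = 37
paddr = 37 * 8 + 1 = 297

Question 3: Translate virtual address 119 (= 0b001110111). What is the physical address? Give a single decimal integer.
Answer: 439

Derivation:
vaddr = 119 = 0b001110111
Split: l1_idx=1, l2_idx=6, offset=7
L1[1] = 2
L2[2][6] = 54
paddr = 54 * 8 + 7 = 439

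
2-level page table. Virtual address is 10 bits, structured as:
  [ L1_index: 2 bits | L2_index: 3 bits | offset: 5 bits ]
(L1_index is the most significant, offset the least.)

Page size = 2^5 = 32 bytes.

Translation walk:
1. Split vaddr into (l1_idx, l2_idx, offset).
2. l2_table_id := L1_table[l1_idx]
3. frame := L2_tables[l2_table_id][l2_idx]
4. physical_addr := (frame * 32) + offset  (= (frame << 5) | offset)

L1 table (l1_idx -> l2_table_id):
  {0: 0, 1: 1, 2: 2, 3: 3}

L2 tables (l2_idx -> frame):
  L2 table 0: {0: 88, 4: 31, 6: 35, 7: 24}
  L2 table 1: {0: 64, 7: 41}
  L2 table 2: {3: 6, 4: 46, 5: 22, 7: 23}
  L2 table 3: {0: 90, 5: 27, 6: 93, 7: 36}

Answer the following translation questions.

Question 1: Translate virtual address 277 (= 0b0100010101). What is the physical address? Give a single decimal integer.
vaddr = 277 = 0b0100010101
Split: l1_idx=1, l2_idx=0, offset=21
L1[1] = 1
L2[1][0] = 64
paddr = 64 * 32 + 21 = 2069

Answer: 2069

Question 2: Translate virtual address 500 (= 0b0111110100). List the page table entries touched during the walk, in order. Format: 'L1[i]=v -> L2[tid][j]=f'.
vaddr = 500 = 0b0111110100
Split: l1_idx=1, l2_idx=7, offset=20

Answer: L1[1]=1 -> L2[1][7]=41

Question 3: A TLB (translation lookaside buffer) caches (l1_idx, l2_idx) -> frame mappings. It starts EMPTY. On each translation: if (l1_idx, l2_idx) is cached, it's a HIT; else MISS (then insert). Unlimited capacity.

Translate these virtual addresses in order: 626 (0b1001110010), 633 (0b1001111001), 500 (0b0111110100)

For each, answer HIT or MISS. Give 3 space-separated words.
Answer: MISS HIT MISS

Derivation:
vaddr=626: (2,3) not in TLB -> MISS, insert
vaddr=633: (2,3) in TLB -> HIT
vaddr=500: (1,7) not in TLB -> MISS, insert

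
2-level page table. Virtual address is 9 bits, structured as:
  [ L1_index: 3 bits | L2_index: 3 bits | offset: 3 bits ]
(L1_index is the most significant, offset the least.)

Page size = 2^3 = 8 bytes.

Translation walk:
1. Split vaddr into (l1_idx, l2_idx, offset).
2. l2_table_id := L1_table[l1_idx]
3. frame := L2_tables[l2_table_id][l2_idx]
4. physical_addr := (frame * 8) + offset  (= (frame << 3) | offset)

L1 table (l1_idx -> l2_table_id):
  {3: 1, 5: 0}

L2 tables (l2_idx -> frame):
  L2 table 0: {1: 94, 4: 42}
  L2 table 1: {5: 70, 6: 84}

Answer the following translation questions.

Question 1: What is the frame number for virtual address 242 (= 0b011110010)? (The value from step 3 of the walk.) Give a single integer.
vaddr = 242: l1_idx=3, l2_idx=6
L1[3] = 1; L2[1][6] = 84

Answer: 84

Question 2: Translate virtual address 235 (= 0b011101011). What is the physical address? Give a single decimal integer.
Answer: 563

Derivation:
vaddr = 235 = 0b011101011
Split: l1_idx=3, l2_idx=5, offset=3
L1[3] = 1
L2[1][5] = 70
paddr = 70 * 8 + 3 = 563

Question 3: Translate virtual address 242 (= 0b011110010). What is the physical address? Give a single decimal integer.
Answer: 674

Derivation:
vaddr = 242 = 0b011110010
Split: l1_idx=3, l2_idx=6, offset=2
L1[3] = 1
L2[1][6] = 84
paddr = 84 * 8 + 2 = 674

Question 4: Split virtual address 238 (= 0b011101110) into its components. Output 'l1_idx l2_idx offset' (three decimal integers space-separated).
Answer: 3 5 6

Derivation:
vaddr = 238 = 0b011101110
  top 3 bits -> l1_idx = 3
  next 3 bits -> l2_idx = 5
  bottom 3 bits -> offset = 6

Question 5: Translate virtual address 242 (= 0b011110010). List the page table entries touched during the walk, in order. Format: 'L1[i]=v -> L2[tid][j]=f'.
vaddr = 242 = 0b011110010
Split: l1_idx=3, l2_idx=6, offset=2

Answer: L1[3]=1 -> L2[1][6]=84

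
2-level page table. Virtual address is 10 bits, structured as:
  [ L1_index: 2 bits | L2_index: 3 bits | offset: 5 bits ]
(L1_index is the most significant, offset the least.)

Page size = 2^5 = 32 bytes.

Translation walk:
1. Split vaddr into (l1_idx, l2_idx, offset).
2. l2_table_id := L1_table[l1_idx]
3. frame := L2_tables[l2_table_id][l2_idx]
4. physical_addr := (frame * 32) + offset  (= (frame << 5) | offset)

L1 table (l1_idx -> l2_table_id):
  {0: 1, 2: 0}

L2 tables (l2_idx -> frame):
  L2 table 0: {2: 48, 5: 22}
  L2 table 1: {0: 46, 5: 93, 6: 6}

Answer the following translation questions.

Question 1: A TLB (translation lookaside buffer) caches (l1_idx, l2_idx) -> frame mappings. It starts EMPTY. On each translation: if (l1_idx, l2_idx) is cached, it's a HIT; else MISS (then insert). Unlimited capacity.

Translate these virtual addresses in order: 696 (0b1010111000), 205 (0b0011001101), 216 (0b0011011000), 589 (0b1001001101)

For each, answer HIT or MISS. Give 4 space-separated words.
Answer: MISS MISS HIT MISS

Derivation:
vaddr=696: (2,5) not in TLB -> MISS, insert
vaddr=205: (0,6) not in TLB -> MISS, insert
vaddr=216: (0,6) in TLB -> HIT
vaddr=589: (2,2) not in TLB -> MISS, insert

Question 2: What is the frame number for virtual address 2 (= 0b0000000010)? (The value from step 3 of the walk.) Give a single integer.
vaddr = 2: l1_idx=0, l2_idx=0
L1[0] = 1; L2[1][0] = 46

Answer: 46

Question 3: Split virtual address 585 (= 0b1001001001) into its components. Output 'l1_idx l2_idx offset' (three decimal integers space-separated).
Answer: 2 2 9

Derivation:
vaddr = 585 = 0b1001001001
  top 2 bits -> l1_idx = 2
  next 3 bits -> l2_idx = 2
  bottom 5 bits -> offset = 9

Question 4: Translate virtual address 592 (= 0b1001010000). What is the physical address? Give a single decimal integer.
vaddr = 592 = 0b1001010000
Split: l1_idx=2, l2_idx=2, offset=16
L1[2] = 0
L2[0][2] = 48
paddr = 48 * 32 + 16 = 1552

Answer: 1552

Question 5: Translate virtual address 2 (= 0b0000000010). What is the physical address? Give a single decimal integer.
vaddr = 2 = 0b0000000010
Split: l1_idx=0, l2_idx=0, offset=2
L1[0] = 1
L2[1][0] = 46
paddr = 46 * 32 + 2 = 1474

Answer: 1474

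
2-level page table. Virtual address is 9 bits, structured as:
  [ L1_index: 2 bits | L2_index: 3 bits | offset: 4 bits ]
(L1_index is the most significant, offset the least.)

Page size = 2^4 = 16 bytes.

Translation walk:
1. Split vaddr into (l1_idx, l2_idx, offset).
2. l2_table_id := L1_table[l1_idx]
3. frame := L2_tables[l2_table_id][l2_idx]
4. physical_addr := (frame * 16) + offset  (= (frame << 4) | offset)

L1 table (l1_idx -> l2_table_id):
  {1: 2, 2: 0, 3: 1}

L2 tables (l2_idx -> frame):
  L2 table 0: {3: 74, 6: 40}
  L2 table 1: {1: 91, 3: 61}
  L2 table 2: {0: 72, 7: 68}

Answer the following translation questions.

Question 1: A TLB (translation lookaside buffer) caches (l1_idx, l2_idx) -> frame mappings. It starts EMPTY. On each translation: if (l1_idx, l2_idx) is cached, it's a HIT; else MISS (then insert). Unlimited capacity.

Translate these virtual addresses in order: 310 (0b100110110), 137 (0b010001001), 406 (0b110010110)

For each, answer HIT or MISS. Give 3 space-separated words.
Answer: MISS MISS MISS

Derivation:
vaddr=310: (2,3) not in TLB -> MISS, insert
vaddr=137: (1,0) not in TLB -> MISS, insert
vaddr=406: (3,1) not in TLB -> MISS, insert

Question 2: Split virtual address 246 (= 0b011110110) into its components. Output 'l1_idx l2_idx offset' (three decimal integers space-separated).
Answer: 1 7 6

Derivation:
vaddr = 246 = 0b011110110
  top 2 bits -> l1_idx = 1
  next 3 bits -> l2_idx = 7
  bottom 4 bits -> offset = 6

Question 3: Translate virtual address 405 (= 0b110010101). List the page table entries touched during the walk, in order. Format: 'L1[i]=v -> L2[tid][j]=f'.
Answer: L1[3]=1 -> L2[1][1]=91

Derivation:
vaddr = 405 = 0b110010101
Split: l1_idx=3, l2_idx=1, offset=5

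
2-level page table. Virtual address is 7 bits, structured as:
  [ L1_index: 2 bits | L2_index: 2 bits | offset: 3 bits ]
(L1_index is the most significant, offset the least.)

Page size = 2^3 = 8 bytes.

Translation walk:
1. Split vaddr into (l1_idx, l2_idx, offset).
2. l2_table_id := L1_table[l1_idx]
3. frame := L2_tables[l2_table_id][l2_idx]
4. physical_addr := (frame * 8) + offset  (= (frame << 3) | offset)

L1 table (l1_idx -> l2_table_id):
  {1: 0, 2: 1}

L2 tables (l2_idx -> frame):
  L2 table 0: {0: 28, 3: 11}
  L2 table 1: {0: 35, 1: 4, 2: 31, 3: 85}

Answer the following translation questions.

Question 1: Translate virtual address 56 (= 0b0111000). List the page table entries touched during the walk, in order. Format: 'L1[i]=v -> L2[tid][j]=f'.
Answer: L1[1]=0 -> L2[0][3]=11

Derivation:
vaddr = 56 = 0b0111000
Split: l1_idx=1, l2_idx=3, offset=0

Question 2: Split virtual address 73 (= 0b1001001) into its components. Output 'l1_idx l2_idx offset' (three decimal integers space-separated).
vaddr = 73 = 0b1001001
  top 2 bits -> l1_idx = 2
  next 2 bits -> l2_idx = 1
  bottom 3 bits -> offset = 1

Answer: 2 1 1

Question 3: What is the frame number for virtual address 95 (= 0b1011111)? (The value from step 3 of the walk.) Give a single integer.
Answer: 85

Derivation:
vaddr = 95: l1_idx=2, l2_idx=3
L1[2] = 1; L2[1][3] = 85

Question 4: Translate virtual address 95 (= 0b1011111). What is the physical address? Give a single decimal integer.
vaddr = 95 = 0b1011111
Split: l1_idx=2, l2_idx=3, offset=7
L1[2] = 1
L2[1][3] = 85
paddr = 85 * 8 + 7 = 687

Answer: 687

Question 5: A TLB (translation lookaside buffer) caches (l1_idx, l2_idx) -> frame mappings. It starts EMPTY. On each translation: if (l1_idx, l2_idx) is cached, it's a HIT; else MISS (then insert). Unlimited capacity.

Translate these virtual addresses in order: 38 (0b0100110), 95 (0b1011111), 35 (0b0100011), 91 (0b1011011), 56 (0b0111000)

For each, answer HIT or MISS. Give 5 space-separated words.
Answer: MISS MISS HIT HIT MISS

Derivation:
vaddr=38: (1,0) not in TLB -> MISS, insert
vaddr=95: (2,3) not in TLB -> MISS, insert
vaddr=35: (1,0) in TLB -> HIT
vaddr=91: (2,3) in TLB -> HIT
vaddr=56: (1,3) not in TLB -> MISS, insert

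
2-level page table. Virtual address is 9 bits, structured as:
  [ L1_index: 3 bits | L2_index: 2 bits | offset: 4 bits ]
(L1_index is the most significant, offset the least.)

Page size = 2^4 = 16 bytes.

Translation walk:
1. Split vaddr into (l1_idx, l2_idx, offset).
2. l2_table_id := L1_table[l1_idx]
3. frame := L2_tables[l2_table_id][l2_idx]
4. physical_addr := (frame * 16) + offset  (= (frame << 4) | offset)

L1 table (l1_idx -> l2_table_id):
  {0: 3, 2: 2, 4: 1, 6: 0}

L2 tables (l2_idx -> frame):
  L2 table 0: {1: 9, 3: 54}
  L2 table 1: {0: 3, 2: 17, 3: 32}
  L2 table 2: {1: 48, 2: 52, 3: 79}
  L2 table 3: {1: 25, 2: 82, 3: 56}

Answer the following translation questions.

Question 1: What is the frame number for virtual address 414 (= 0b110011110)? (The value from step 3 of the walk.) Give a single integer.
Answer: 9

Derivation:
vaddr = 414: l1_idx=6, l2_idx=1
L1[6] = 0; L2[0][1] = 9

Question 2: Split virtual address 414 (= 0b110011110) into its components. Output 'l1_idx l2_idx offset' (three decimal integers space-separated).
Answer: 6 1 14

Derivation:
vaddr = 414 = 0b110011110
  top 3 bits -> l1_idx = 6
  next 2 bits -> l2_idx = 1
  bottom 4 bits -> offset = 14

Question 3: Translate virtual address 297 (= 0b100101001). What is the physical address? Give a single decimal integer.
vaddr = 297 = 0b100101001
Split: l1_idx=4, l2_idx=2, offset=9
L1[4] = 1
L2[1][2] = 17
paddr = 17 * 16 + 9 = 281

Answer: 281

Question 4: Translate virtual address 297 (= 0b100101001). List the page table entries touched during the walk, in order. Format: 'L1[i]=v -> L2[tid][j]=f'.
vaddr = 297 = 0b100101001
Split: l1_idx=4, l2_idx=2, offset=9

Answer: L1[4]=1 -> L2[1][2]=17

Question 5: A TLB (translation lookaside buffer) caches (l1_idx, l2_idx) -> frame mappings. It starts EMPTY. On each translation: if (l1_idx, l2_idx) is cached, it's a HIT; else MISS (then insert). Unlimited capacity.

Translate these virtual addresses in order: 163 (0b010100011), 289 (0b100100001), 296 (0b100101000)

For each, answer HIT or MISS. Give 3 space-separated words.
Answer: MISS MISS HIT

Derivation:
vaddr=163: (2,2) not in TLB -> MISS, insert
vaddr=289: (4,2) not in TLB -> MISS, insert
vaddr=296: (4,2) in TLB -> HIT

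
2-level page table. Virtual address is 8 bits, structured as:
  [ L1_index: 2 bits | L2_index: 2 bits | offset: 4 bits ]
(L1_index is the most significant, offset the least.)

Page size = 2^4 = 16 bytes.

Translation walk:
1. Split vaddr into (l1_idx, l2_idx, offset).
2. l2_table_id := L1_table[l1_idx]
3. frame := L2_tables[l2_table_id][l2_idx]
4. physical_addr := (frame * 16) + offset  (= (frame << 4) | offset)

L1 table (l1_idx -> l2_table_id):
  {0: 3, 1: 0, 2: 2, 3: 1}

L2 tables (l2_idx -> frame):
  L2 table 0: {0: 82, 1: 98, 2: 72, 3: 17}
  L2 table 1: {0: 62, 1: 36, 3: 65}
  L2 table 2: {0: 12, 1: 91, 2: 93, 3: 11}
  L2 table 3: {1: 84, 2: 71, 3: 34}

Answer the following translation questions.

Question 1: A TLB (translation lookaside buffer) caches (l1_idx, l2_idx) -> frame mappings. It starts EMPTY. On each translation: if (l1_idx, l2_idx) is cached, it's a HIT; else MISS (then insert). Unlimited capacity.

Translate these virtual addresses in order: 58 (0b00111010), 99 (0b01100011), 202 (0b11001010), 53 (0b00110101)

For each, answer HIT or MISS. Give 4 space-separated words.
Answer: MISS MISS MISS HIT

Derivation:
vaddr=58: (0,3) not in TLB -> MISS, insert
vaddr=99: (1,2) not in TLB -> MISS, insert
vaddr=202: (3,0) not in TLB -> MISS, insert
vaddr=53: (0,3) in TLB -> HIT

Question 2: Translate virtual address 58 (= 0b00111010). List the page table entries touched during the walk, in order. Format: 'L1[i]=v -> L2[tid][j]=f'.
Answer: L1[0]=3 -> L2[3][3]=34

Derivation:
vaddr = 58 = 0b00111010
Split: l1_idx=0, l2_idx=3, offset=10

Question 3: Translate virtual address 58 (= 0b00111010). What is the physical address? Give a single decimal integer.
vaddr = 58 = 0b00111010
Split: l1_idx=0, l2_idx=3, offset=10
L1[0] = 3
L2[3][3] = 34
paddr = 34 * 16 + 10 = 554

Answer: 554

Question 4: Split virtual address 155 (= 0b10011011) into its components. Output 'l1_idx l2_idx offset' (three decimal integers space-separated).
Answer: 2 1 11

Derivation:
vaddr = 155 = 0b10011011
  top 2 bits -> l1_idx = 2
  next 2 bits -> l2_idx = 1
  bottom 4 bits -> offset = 11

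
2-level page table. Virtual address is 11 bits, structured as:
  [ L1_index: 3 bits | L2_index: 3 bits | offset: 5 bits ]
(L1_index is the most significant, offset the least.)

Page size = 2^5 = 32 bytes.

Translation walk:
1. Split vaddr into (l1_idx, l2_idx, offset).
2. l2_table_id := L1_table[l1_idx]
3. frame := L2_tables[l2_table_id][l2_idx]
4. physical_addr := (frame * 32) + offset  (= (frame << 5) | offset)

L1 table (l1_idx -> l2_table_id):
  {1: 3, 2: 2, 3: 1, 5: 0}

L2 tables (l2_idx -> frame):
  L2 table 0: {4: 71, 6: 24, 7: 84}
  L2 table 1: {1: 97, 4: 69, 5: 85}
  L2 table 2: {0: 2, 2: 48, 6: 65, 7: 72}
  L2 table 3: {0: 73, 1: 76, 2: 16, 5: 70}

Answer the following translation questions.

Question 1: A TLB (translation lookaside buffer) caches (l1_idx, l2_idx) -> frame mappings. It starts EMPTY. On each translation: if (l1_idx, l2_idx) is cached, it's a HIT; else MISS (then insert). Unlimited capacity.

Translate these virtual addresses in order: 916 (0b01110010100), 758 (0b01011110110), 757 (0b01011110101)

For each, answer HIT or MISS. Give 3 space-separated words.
Answer: MISS MISS HIT

Derivation:
vaddr=916: (3,4) not in TLB -> MISS, insert
vaddr=758: (2,7) not in TLB -> MISS, insert
vaddr=757: (2,7) in TLB -> HIT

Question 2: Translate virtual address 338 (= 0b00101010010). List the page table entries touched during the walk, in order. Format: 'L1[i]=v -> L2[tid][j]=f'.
vaddr = 338 = 0b00101010010
Split: l1_idx=1, l2_idx=2, offset=18

Answer: L1[1]=3 -> L2[3][2]=16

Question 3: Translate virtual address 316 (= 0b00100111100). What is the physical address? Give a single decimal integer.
Answer: 2460

Derivation:
vaddr = 316 = 0b00100111100
Split: l1_idx=1, l2_idx=1, offset=28
L1[1] = 3
L2[3][1] = 76
paddr = 76 * 32 + 28 = 2460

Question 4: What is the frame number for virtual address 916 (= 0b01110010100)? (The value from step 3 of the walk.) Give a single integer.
vaddr = 916: l1_idx=3, l2_idx=4
L1[3] = 1; L2[1][4] = 69

Answer: 69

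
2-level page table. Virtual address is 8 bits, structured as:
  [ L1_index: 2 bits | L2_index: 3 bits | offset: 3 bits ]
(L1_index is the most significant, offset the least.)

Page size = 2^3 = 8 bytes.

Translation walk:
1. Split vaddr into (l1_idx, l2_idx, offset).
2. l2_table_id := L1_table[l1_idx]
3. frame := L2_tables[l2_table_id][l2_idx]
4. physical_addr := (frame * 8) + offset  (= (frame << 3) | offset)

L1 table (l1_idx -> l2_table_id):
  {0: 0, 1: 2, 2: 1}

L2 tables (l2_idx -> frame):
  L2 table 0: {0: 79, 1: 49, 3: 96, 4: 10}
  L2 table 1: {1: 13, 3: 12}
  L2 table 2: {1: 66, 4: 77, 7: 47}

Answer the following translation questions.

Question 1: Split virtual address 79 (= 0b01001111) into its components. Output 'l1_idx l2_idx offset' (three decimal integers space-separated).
Answer: 1 1 7

Derivation:
vaddr = 79 = 0b01001111
  top 2 bits -> l1_idx = 1
  next 3 bits -> l2_idx = 1
  bottom 3 bits -> offset = 7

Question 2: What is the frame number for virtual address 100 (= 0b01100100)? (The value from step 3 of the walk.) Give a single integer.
Answer: 77

Derivation:
vaddr = 100: l1_idx=1, l2_idx=4
L1[1] = 2; L2[2][4] = 77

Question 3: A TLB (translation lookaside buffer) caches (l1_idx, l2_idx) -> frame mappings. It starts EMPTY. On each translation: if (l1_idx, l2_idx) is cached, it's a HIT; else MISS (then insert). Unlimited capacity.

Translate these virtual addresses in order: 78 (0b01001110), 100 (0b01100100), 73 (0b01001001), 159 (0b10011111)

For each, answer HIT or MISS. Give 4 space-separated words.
Answer: MISS MISS HIT MISS

Derivation:
vaddr=78: (1,1) not in TLB -> MISS, insert
vaddr=100: (1,4) not in TLB -> MISS, insert
vaddr=73: (1,1) in TLB -> HIT
vaddr=159: (2,3) not in TLB -> MISS, insert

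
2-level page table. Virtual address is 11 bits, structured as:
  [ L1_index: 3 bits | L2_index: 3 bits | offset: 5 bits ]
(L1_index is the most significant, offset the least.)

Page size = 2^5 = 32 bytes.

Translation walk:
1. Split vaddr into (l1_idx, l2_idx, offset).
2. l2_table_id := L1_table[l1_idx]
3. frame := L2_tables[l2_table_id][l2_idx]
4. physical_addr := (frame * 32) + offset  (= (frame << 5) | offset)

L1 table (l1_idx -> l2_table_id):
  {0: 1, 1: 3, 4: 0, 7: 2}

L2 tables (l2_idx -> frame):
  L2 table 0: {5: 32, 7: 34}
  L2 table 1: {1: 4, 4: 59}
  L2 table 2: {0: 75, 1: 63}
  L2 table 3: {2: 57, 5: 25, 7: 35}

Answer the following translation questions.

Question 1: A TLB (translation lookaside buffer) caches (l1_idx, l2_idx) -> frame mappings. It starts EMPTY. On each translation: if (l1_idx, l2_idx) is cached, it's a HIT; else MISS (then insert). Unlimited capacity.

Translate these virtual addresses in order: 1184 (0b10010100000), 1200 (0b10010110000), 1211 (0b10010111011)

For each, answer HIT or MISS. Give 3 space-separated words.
vaddr=1184: (4,5) not in TLB -> MISS, insert
vaddr=1200: (4,5) in TLB -> HIT
vaddr=1211: (4,5) in TLB -> HIT

Answer: MISS HIT HIT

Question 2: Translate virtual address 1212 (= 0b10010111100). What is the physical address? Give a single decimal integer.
vaddr = 1212 = 0b10010111100
Split: l1_idx=4, l2_idx=5, offset=28
L1[4] = 0
L2[0][5] = 32
paddr = 32 * 32 + 28 = 1052

Answer: 1052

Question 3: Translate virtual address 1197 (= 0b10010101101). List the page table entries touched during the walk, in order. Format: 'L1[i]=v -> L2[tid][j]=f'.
Answer: L1[4]=0 -> L2[0][5]=32

Derivation:
vaddr = 1197 = 0b10010101101
Split: l1_idx=4, l2_idx=5, offset=13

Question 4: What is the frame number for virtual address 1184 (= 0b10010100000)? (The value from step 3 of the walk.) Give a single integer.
vaddr = 1184: l1_idx=4, l2_idx=5
L1[4] = 0; L2[0][5] = 32

Answer: 32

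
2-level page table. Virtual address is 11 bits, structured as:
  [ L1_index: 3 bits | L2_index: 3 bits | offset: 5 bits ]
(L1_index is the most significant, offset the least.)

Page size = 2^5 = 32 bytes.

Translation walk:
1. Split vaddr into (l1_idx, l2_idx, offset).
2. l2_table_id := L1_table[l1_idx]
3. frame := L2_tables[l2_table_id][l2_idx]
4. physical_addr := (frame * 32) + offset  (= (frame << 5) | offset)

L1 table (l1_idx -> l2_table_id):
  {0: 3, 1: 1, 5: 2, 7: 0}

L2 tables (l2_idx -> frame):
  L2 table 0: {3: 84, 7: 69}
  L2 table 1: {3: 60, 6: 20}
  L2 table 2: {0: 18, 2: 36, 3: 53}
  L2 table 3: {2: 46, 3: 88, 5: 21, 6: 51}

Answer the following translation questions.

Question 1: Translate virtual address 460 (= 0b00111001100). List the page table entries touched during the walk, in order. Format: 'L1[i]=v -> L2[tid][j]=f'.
vaddr = 460 = 0b00111001100
Split: l1_idx=1, l2_idx=6, offset=12

Answer: L1[1]=1 -> L2[1][6]=20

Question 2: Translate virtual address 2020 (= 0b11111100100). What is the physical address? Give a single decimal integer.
Answer: 2212

Derivation:
vaddr = 2020 = 0b11111100100
Split: l1_idx=7, l2_idx=7, offset=4
L1[7] = 0
L2[0][7] = 69
paddr = 69 * 32 + 4 = 2212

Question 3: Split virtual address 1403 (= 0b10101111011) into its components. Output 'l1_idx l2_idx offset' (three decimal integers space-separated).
vaddr = 1403 = 0b10101111011
  top 3 bits -> l1_idx = 5
  next 3 bits -> l2_idx = 3
  bottom 5 bits -> offset = 27

Answer: 5 3 27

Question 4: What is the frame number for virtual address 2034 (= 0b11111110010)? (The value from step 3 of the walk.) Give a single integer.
Answer: 69

Derivation:
vaddr = 2034: l1_idx=7, l2_idx=7
L1[7] = 0; L2[0][7] = 69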